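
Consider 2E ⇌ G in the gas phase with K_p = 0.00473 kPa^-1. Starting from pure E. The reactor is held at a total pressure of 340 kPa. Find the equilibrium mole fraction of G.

y_G = 0.463

Basis: 1 mol E initially; let X = conversion of E. Extent ξ = 0.5X.
Species balance: n_E = 1 − X; n_G = 0.5X.
Summing: n_T = 1 − 0.5X.
y_i = n_i/n_T, p_i = y_i·P. K_p = p_G / (p_E^2).
Substituting and setting equal to 0.00473 kPa^-1 gives a polynomial in X; the root in (0,1) is X = 0.633.
Then n_G = 0.317, n_T = 0.683, so y_G = 0.463.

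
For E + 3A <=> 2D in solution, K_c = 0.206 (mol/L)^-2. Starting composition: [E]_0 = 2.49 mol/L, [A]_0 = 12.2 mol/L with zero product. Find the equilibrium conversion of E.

Let X = conversion of E; extent ξ = 2.49·X mol/L.
Concentrations: [E] = 2.49 − 2.49X; [A] = 12.2 − 7.47X; [D] = 4.98X.
K_c = [D]^2 / ([E] [A]^3).
This equals 0.206 at X = 0.838 (the root in 0 < X < 1).

X = 0.838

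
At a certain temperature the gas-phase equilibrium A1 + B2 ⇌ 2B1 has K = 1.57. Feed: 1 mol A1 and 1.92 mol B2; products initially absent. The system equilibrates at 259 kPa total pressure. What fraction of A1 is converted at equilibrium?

Basis: 1 mol A1 initially; let X = conversion of A1. Extent ξ = X.
At extent ξ: n_A1 = 1 − X; n_B2 = 1.92 − X; n_B1 = 2X.
Total moles n_T = 2.92 (Δν = 0, constant).
With p_i = (n_i/n_T)P, K = p_B1^2 / (p_A1 p_B2).
Equating to 1.57 and solving on 0 < X < 1: X = 0.516.

X = 0.516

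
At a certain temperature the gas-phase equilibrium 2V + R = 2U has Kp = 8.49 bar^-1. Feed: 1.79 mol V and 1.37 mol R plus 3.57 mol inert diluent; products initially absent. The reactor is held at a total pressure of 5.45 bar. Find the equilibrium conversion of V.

Let X = conversion of V (basis 1.79 mol V); extent of reaction ξ = 0.895X.
At extent ξ: n_V = 1.79 − 1.79X; n_R = 1.37 − 0.895X; n_U = 1.79X; n_I = 3.57 (inert).
n_T = Σnᵢ = 6.73 − 0.895X.
y_i = n_i/n_T, p_i = y_i·P. Kp = p_U^2 / (p_V^2 p_R).
This yields a degree-3 equation in X; solving on (0,1), X = 0.703.

X = 0.703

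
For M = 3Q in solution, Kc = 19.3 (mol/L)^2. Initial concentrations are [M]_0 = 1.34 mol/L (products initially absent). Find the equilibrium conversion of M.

X = 0.560

Let X = conversion of M; extent ξ = 1.34·X mol/L.
Concentrations: [M] = 1.34 − 1.34X; [Q] = 4.02X.
Kc = [Q]^3 / ([M]).
This equals 19.3 at X = 0.560 (the root in 0 < X < 1).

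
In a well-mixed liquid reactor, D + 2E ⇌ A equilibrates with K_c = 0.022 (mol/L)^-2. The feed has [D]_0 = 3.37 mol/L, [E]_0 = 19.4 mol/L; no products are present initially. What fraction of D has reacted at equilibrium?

Let X = conversion of D; extent ξ = 3.37·X mol/L.
Concentrations: [D] = 3.37 − 3.37X; [E] = 19.4 − 6.74X; [A] = 3.37X.
K_c = [A] / ([D] [E]^2).
This equals 0.022 at X = 0.810 (the root in 0 < X < 1).

X = 0.810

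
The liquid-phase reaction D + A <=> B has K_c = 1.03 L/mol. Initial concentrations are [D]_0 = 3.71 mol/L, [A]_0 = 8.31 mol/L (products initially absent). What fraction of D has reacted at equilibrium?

Let X = conversion of D; extent ξ = 3.71·X mol/L.
Concentrations: [D] = 3.71 − 3.71X; [A] = 8.31 − 3.71X; [B] = 3.71X.
K_c = [B] / ([D] [A]).
Equating to 1.03 L/mol: the physical root is X = 0.842.

X = 0.842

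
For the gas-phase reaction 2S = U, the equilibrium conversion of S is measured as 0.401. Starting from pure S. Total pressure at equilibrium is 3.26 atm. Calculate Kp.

Take 1 mol S as basis and let X be its fractional conversion, so ξ = 0.5X.
At extent ξ: n_S = 1 − X; n_U = 0.5X.
Total moles n_T = 1 − 0.5X.
At X = 0.401: n_S = 0.599, n_U = 0.201, n_T = 0.799.
p_i = (n_i/n_T)·P. Kp = p_U / (p_S^2) = 0.137 atm^-1.

Kp = 0.137 atm^-1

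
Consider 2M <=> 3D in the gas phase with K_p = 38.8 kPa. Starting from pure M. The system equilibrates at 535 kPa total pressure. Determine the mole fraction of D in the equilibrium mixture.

y_D = 0.322

Take 1 mol M as basis and let X be its fractional conversion, so ξ = 0.5X.
Moles: n_M = 1 − X; n_D = 1.5X.
Total moles n_T = 1 + 0.5X.
With p_i = (n_i/n_T)P, K_p = p_D^3 / (p_M^2).
Substituting and setting equal to 38.8 kPa gives a polynomial in X; the root in (0,1) is X = 0.240.
Then n_D = 0.361, n_T = 1.12, so y_D = 0.322.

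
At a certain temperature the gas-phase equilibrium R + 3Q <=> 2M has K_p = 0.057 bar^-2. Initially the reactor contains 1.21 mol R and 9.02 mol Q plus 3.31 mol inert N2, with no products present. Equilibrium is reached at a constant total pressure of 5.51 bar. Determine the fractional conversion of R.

X = 0.580

Take 1.21 mol R as basis and let X be its fractional conversion, so ξ = 1.21X.
Species balance: n_R = 1.21 − 1.21X; n_Q = 9.02 − 3.63X; n_M = 2.42X; n_I = 3.31 (inert).
n_T = Σnᵢ = 13.5 − 2.42X.
y_i = n_i/n_T, p_i = y_i·P. K_p = p_M^2 / (p_R p_Q^3).
Equating to 0.057 bar^-2 and solving on 0 < X < 1: X = 0.580.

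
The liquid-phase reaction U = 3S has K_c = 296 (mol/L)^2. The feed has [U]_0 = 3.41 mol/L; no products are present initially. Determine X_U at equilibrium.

Let X = conversion of U; extent ξ = 3.41·X mol/L.
Concentrations: [U] = 3.41 − 3.41X; [S] = 10.2X.
K_c = [S]^3 / ([U]).
This equals 296 at X = 0.675 (the root in 0 < X < 1).

X = 0.675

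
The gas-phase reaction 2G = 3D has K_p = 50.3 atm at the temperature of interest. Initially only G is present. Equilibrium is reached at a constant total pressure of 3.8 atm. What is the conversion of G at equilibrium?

X = 0.730

Let X = conversion of G (basis 1 mol G); extent of reaction ξ = 0.5X.
At extent ξ: n_G = 1 − X; n_D = 1.5X.
n_T = Σnᵢ = 1 + 0.5X.
y_i = n_i/n_T, p_i = y_i·P. K_p = p_D^3 / (p_G^2).
Substituting and setting equal to 50.3 atm gives a polynomial in X; the root in (0,1) is X = 0.730.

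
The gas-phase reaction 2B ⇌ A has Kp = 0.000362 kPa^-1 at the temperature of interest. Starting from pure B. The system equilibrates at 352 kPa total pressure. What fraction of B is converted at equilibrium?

X = 0.186

Basis: 1 mol B initially; let X = conversion of B. Extent ξ = 0.5X.
Species balance: n_B = 1 − X; n_A = 0.5X.
Summing: n_T = 1 − 0.5X.
With p_i = (n_i/n_T)P, Kp = p_A / (p_B^2).
Setting this equal to 0.000362 kPa^-1 and taking the physical root (0 < X < 1) gives X = 0.186.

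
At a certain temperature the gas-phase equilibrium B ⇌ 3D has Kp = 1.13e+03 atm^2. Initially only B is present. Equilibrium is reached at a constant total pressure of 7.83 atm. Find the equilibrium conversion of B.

X = 0.871

Basis: 1 mol B initially; let X = conversion of B. Extent ξ = X.
Mole table: n_B = 1 − X; n_D = 3X.
Total moles n_T = 1 + 2X.
y_i = n_i/n_T, p_i = y_i·P. Kp = p_D^3 / (p_B).
Setting this equal to 1.13e+03 atm^2 and taking the physical root (0 < X < 1) gives X = 0.871.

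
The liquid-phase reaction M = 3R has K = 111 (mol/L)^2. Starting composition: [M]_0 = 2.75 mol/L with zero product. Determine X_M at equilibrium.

Let X = conversion of M; extent ξ = 2.75·X mol/L.
Concentrations: [M] = 2.75 − 2.75X; [R] = 8.25X.
K = [R]^3 / ([M]).
This equals 111 at X = 0.601 (the root in 0 < X < 1).

X = 0.601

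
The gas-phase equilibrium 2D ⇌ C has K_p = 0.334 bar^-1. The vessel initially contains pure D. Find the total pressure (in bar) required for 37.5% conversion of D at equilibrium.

P = 1.17 bar

Let X = conversion of D (basis 1 mol D); extent of reaction ξ = 0.5X.
Species balance: n_D = 1 − X; n_C = 0.5X.
n_T = Σnᵢ = 1 − 0.5X.
K_p = p_C / (p_D^2) with p_i = (n_i/n_T)·P.
At X = 0.375: the mole-fraction product g(X) = Π y_i^ν_i = 0.39. Since K_p = g(X)·P^{-1}, P = (g/K_p)^(1/1) = (0.39/0.334)^(1/1) = 1.17 bar.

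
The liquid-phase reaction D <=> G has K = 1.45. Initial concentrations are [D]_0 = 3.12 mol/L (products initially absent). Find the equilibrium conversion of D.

X = 0.592

Let X = conversion of D; extent ξ = 3.12·X mol/L.
Concentrations: [D] = 3.12 − 3.12X; [G] = 3.12X.
K = [G] / ([D]).
This equals 1.45 at X = 0.592 (the root in 0 < X < 1).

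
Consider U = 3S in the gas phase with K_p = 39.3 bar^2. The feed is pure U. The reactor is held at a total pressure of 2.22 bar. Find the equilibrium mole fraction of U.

y_U = 0.093

Take 1 mol U as basis and let X be its fractional conversion, so ξ = X.
At extent ξ: n_U = 1 − X; n_S = 3X.
n_T = Σnᵢ = 1 + 2X.
y_i = n_i/n_T, p_i = y_i·P. K_p = p_S^3 / (p_U).
This yields a degree-3 equation in X; solving on (0,1), X = 0.764.
Then n_U = 0.236, n_T = 2.53, so y_U = 0.093.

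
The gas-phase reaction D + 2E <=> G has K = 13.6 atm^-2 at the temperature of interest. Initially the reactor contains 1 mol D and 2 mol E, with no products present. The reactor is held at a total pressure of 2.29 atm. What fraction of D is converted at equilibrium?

Take 1 mol D as basis and let X be its fractional conversion, so ξ = X.
At extent ξ: n_D = 1 − X; n_E = 2 − 2X; n_G = X.
Total moles n_T = 3 − 2X.
With p_i = (n_i/n_T)P, K = p_G / (p_D p_E^2).
Equating to 13.6 atm^-2 and solving on 0 < X < 1: X = 0.826.

X = 0.826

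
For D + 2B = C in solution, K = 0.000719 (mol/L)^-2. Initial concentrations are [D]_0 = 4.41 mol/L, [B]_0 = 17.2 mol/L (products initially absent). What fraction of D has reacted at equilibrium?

Let X = conversion of D; extent ξ = 4.41·X mol/L.
Concentrations: [D] = 4.41 − 4.41X; [B] = 17.2 − 8.82X; [C] = 4.41X.
K = [C] / ([D] [B]^2).
Solving K = 0.000719 for X ∈ (0,1): X = 0.153.

X = 0.153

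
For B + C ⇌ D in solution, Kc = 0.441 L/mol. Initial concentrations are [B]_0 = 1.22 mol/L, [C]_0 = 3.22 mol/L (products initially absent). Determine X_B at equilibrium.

Let X = conversion of B; extent ξ = 1.22·X mol/L.
Concentrations: [B] = 1.22 − 1.22X; [C] = 3.22 − 1.22X; [D] = 1.22X.
Kc = [D] / ([B] [C]).
Solving Kc = 0.441 for X ∈ (0,1): X = 0.531.

X = 0.531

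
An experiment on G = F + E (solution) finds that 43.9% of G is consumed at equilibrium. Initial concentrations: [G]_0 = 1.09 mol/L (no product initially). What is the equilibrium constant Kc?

Let X = conversion of G.
Concentrations: [G] = 1.09 − 1.09X; [F] = 1.09X; [E] = 1.09X.
At X = 0.439: [G] = 0.611, [F] = 0.479, [E] = 0.479.
Kc = [F] [E] / ([G]) = 0.374 mol/L.

Kc = 0.374 mol/L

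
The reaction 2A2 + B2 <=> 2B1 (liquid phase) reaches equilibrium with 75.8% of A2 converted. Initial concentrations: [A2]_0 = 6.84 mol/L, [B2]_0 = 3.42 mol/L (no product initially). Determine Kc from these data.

Kc = 11.9 L/mol

Let X = conversion of A2.
Concentrations: [A2] = 6.84 − 6.84X; [B2] = 3.42 − 3.42X; [B1] = 6.84X.
At X = 0.758: [A2] = 1.66, [B2] = 0.828, [B1] = 5.18.
Kc = [B1]^2 / ([A2]^2 [B2]) = 11.9 L/mol.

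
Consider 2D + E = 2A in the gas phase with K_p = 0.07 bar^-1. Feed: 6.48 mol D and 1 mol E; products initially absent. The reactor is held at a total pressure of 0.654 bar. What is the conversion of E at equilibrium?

X = 0.213

Let X = conversion of E (basis 1 mol E); extent of reaction ξ = X.
Moles: n_D = 6.48 − 2X; n_E = 1 − X; n_A = 2X.
Total moles n_T = 7.48 − X.
Mole fractions y_i = n_i/n_T; K_p = p_A^2 / (p_D^2 p_E) with p_i = y_i·P.
Substituting and setting equal to 0.07 bar^-1 gives a polynomial in X; the root in (0,1) is X = 0.213.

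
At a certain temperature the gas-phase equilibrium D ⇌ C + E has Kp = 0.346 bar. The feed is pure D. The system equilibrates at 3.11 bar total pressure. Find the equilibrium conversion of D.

Basis: 1 mol D initially; let X = conversion of D. Extent ξ = X.
Species balance: n_D = 1 − X; n_C = X; n_E = X.
n_T = Σnᵢ = 1 + X.
Mole fractions y_i = n_i/n_T; Kp = p_C p_E / (p_D) with p_i = y_i·P.
Setting this equal to 0.346 bar and taking the physical root (0 < X < 1) gives X = 0.316.

X = 0.316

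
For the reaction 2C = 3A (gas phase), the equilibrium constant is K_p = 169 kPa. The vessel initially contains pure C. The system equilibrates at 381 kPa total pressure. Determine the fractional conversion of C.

X = 0.389

Basis: 1 mol C initially; let X = conversion of C. Extent ξ = 0.5X.
Species balance: n_C = 1 − X; n_A = 1.5X.
n_T = Σnᵢ = 1 + 0.5X.
Mole fractions y_i = n_i/n_T; K_p = p_A^3 / (p_C^2) with p_i = y_i·P.
Equating to 169 kPa and solving on 0 < X < 1: X = 0.389.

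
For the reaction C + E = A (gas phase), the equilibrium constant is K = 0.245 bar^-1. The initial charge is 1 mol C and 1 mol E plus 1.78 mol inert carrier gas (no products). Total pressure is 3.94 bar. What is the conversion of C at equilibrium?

Let X = conversion of C (basis 1 mol C); extent of reaction ξ = X.
Species balance: n_C = 1 − X; n_E = 1 − X; n_A = X; n_I = 1.78 (inert).
Summing: n_T = 3.78 − X.
With p_i = (n_i/n_T)P, K = p_A / (p_C p_E).
Substituting and setting equal to 0.245 bar^-1 gives a polynomial in X; the root in (0,1) is X = 0.180.

X = 0.180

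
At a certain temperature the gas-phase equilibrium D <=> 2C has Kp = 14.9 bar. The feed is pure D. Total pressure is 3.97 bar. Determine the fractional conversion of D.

Basis: 1 mol D initially; let X = conversion of D. Extent ξ = X.
At extent ξ: n_D = 1 − X; n_C = 2X.
n_T = Σnᵢ = 1 + X.
Mole fractions y_i = n_i/n_T; Kp = p_C^2 / (p_D) with p_i = y_i·P.
Substituting and setting equal to 14.9 bar gives a polynomial in X; the root in (0,1) is X = 0.696.

X = 0.696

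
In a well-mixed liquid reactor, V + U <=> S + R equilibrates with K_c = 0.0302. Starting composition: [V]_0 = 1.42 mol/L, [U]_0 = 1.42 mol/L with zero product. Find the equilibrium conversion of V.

Let X = conversion of V; extent ξ = 1.42·X mol/L.
Concentrations: [V] = 1.42 − 1.42X; [U] = 1.42 − 1.42X; [S] = 1.42X; [R] = 1.42X.
K_c = [S] [R] / ([V] [U]).
Equating to 0.0302: the physical root is X = 0.148.

X = 0.148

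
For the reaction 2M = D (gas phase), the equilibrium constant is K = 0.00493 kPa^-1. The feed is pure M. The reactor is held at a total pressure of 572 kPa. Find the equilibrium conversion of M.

X = 0.715

Take 1 mol M as basis and let X be its fractional conversion, so ξ = 0.5X.
Moles: n_M = 1 − X; n_D = 0.5X.
Total moles n_T = 1 − 0.5X.
With p_i = (n_i/n_T)P, K = p_D / (p_M^2).
Setting this equal to 0.00493 kPa^-1 and taking the physical root (0 < X < 1) gives X = 0.715.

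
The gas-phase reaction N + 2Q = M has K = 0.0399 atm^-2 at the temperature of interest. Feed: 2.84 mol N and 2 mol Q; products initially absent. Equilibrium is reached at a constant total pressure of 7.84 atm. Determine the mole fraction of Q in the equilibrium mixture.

Let X = conversion of Q (basis 2 mol Q); extent of reaction ξ = X.
Moles: n_N = 2.84 − X; n_Q = 2 − 2X; n_M = X.
Total moles n_T = 4.84 − 2X.
With p_i = (n_i/n_T)P, K = p_M / (p_N p_Q^2).
This yields a degree-3 equation in X; solving on (0,1), X = 0.453.
Then n_Q = 1.09, n_T = 3.93, so y_Q = 0.278.

y_Q = 0.278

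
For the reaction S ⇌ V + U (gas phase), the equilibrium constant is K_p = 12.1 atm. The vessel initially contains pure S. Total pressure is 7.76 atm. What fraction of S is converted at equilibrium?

Take 1 mol S as basis and let X be its fractional conversion, so ξ = X.
Mole table: n_S = 1 − X; n_V = X; n_U = X.
Summing: n_T = 1 + X.
y_i = n_i/n_T, p_i = y_i·P. K_p = p_V p_U / (p_S).
This yields a degree-2 equation in X; solving on (0,1), X = 0.781.

X = 0.781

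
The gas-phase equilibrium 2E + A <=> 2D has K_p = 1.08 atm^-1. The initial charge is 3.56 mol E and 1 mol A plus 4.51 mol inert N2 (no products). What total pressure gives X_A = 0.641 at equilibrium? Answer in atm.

P = 6.89 atm

Take 1 mol A as basis and let X be its fractional conversion, so ξ = X.
Species balance: n_E = 3.56 − 2X; n_A = 1 − X; n_D = 2X; n_I = 4.51 (inert).
Summing: n_T = 9.07 − X.
K_p = p_D^2 / (p_E^2 p_A) with p_i = (n_i/n_T)·P.
At X = 0.641: the mole-fraction product g(X) = Π y_i^ν_i = 7.436. Since K_p = g(X)·P^{-1}, P = (g/K_p)^(1/1) = (7.436/1.08)^(1/1) = 6.89 atm.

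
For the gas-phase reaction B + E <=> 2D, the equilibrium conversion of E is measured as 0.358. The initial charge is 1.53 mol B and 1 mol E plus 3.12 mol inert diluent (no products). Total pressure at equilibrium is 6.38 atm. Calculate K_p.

Let X = conversion of E (basis 1 mol E); extent of reaction ξ = X.
At extent ξ: n_B = 1.53 − X; n_E = 1 − X; n_D = 2X; n_I = 3.12 (inert).
Since Δν = 0, n_T = 5.65 throughout.
At X = 0.358: n_B = 1.17, n_E = 0.642, n_D = 0.716, n_T = 5.65.
p_i = (n_i/n_T)·P. K_p = p_D^2 / (p_B p_E) = 0.681.

K_p = 0.681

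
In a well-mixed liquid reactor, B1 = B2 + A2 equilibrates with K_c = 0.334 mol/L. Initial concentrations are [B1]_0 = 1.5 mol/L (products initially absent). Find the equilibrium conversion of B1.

X = 0.373

Let X = conversion of B1; extent ξ = 1.5·X mol/L.
Concentrations: [B1] = 1.5 − 1.5X; [B2] = 1.5X; [A2] = 1.5X.
K_c = [B2] [A2] / ([B1]).
Equating to 0.334 mol/L: the physical root is X = 0.373.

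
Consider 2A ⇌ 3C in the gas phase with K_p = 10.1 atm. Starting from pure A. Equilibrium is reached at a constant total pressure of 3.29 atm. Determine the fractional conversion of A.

Let X = conversion of A (basis 1 mol A); extent of reaction ξ = 0.5X.
Mole table: n_A = 1 − X; n_C = 1.5X.
n_T = Σnᵢ = 1 + 0.5X.
y_i = n_i/n_T, p_i = y_i·P. K_p = p_C^3 / (p_A^2).
Setting this equal to 10.1 atm and taking the physical root (0 < X < 1) gives X = 0.586.

X = 0.586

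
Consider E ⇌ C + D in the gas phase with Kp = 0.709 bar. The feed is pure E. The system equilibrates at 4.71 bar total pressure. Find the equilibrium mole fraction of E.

y_E = 0.469

Take 1 mol E as basis and let X be its fractional conversion, so ξ = X.
Species balance: n_E = 1 − X; n_C = X; n_D = X.
Total moles n_T = 1 + X.
Mole fractions y_i = n_i/n_T; Kp = p_C p_D / (p_E) with p_i = y_i·P.
Substituting and setting equal to 0.709 bar gives a polynomial in X; the root in (0,1) is X = 0.362.
Then n_E = 0.638, n_T = 1.36, so y_E = 0.469.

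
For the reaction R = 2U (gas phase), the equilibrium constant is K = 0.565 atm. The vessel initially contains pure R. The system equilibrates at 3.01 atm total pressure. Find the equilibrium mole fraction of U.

Let X = conversion of R (basis 1 mol R); extent of reaction ξ = X.
Mole table: n_R = 1 − X; n_U = 2X.
Summing: n_T = 1 + X.
With p_i = (n_i/n_T)P, K = p_U^2 / (p_R).
Setting this equal to 0.565 atm and taking the physical root (0 < X < 1) gives X = 0.212.
Then n_U = 0.423, n_T = 1.21, so y_U = 0.349.

y_U = 0.349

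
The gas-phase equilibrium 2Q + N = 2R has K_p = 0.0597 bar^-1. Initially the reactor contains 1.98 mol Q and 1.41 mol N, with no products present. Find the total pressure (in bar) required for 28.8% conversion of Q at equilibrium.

P = 7.56 bar

Let X = conversion of Q (basis 1.98 mol Q); extent of reaction ξ = 0.99X.
Species balance: n_Q = 1.98 − 1.98X; n_N = 1.41 − 0.99X; n_R = 1.98X.
Total moles n_T = 3.39 − 0.99X.
K_p = p_R^2 / (p_Q^2 p_N) with p_i = (n_i/n_T)·P.
At X = 0.288: the mole-fraction product g(X) = Π y_i^ν_i = 0.4516. Since K_p = g(X)·P^{-1}, P = (g/K_p)^(1/1) = (0.4516/0.0597)^(1/1) = 7.56 bar.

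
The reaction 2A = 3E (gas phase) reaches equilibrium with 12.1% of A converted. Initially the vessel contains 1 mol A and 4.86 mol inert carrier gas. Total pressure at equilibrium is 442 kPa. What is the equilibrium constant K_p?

K_p = 0.578 kPa

Basis: 1 mol A initially; let X = conversion of A. Extent ξ = 0.5X.
Species balance: n_A = 1 − X; n_E = 1.5X; n_I = 4.86 (inert).
Total moles n_T = 5.86 + 0.5X.
At X = 0.121: n_A = 0.879, n_E = 0.181, n_T = 5.92.
p_i = (n_i/n_T)·P. K_p = p_E^3 / (p_A^2) = 0.578 kPa.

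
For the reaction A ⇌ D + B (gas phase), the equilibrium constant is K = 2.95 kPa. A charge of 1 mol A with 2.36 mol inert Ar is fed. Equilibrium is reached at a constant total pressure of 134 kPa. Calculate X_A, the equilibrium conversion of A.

X = 0.245

Take 1 mol A as basis and let X be its fractional conversion, so ξ = X.
At extent ξ: n_A = 1 − X; n_D = X; n_B = X; n_I = 2.36 (inert).
Total moles n_T = 3.36 + X.
With p_i = (n_i/n_T)P, K = p_D p_B / (p_A).
Setting this equal to 2.95 kPa and taking the physical root (0 < X < 1) gives X = 0.245.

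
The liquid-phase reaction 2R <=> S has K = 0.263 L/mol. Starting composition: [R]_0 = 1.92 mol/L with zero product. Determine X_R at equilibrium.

Let X = conversion of R; extent ξ = 1.92X/2 mol/L.
Concentrations: [R] = 1.92 − 1.92X; [S] = 0.96X.
K = [S] / ([R]^2).
This equals 0.263 at X = 0.384 (the root in 0 < X < 1).

X = 0.384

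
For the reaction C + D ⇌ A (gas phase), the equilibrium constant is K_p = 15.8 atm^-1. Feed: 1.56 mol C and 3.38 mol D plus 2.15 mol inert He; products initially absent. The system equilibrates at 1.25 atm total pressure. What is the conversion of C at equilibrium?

X = 0.874

Basis: 1.56 mol C initially; let X = conversion of C. Extent ξ = 1.56X.
Moles: n_C = 1.56 − 1.56X; n_D = 3.38 − 1.56X; n_A = 1.56X; n_I = 2.15 (inert).
Total moles n_T = 7.09 − 1.56X.
y_i = n_i/n_T, p_i = y_i·P. K_p = p_A / (p_C p_D).
Substituting and setting equal to 15.8 atm^-1 gives a polynomial in X; the root in (0,1) is X = 0.874.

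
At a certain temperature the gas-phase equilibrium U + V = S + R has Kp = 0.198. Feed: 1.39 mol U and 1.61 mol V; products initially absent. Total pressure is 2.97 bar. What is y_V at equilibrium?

Take 1.39 mol U as basis and let X be its fractional conversion, so ξ = 1.39X.
Moles: n_U = 1.39 − 1.39X; n_V = 1.61 − 1.39X; n_S = 1.39X; n_R = 1.39X.
Since Δν = 0, n_T = 3 throughout.
With p_i = (n_i/n_T)P, Kp = p_S p_R / (p_U p_V).
Equating to 0.198 and solving on 0 < X < 1: X = 0.331.
Then n_V = 1.15, n_T = 3, so y_V = 0.383.

y_V = 0.383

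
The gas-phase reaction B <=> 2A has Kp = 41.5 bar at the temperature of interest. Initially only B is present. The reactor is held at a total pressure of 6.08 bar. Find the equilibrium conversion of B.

Take 1 mol B as basis and let X be its fractional conversion, so ξ = X.
Moles: n_B = 1 − X; n_A = 2X.
n_T = Σnᵢ = 1 + X.
Mole fractions y_i = n_i/n_T; Kp = p_A^2 / (p_B) with p_i = y_i·P.
Equating to 41.5 bar and solving on 0 < X < 1: X = 0.794.

X = 0.794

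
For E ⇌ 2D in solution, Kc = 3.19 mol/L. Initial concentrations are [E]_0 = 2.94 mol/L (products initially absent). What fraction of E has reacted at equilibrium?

X = 0.403

Let X = conversion of E; extent ξ = 2.94·X mol/L.
Concentrations: [E] = 2.94 − 2.94X; [D] = 5.88X.
Kc = [D]^2 / ([E]).
This equals 3.19 at X = 0.403 (the root in 0 < X < 1).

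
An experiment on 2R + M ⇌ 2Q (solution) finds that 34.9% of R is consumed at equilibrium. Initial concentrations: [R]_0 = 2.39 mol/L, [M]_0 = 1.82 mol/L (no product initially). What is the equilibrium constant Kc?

Let X = conversion of R.
Concentrations: [R] = 2.39 − 2.39X; [M] = 1.82 − 1.2X; [Q] = 2.39X.
At X = 0.349: [R] = 1.56, [M] = 1.4, [Q] = 0.834.
Kc = [Q]^2 / ([R]^2 [M]) = 0.205 L/mol.

Kc = 0.205 L/mol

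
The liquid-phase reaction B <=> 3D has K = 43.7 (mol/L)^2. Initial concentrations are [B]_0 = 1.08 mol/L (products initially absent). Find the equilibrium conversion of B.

X = 0.725

Let X = conversion of B; extent ξ = 1.08·X mol/L.
Concentrations: [B] = 1.08 − 1.08X; [D] = 3.24X.
K = [D]^3 / ([B]).
Solving K = 43.7 for X ∈ (0,1): X = 0.725.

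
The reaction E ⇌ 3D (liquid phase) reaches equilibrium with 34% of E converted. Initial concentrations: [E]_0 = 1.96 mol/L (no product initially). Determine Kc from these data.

Kc = 6.18 (mol/L)^2

Let X = conversion of E.
Concentrations: [E] = 1.96 − 1.96X; [D] = 5.88X.
At X = 0.34: [E] = 1.29, [D] = 2.
Kc = [D]^3 / ([E]) = 6.18 (mol/L)^2.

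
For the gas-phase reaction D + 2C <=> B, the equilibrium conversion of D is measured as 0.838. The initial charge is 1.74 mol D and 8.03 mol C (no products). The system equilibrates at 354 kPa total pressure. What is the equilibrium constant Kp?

Let X = conversion of D (basis 1.74 mol D); extent of reaction ξ = 1.74X.
Moles: n_D = 1.74 − 1.74X; n_C = 8.03 − 3.48X; n_B = 1.74X.
Summing: n_T = 9.77 − 3.48X.
At X = 0.838: n_D = 0.282, n_C = 5.11, n_B = 1.46, n_T = 6.85.
p_i = (n_i/n_T)·P. Kp = p_B / (p_D p_C^2) = 7.41e-05 kPa^-2.

Kp = 7.41e-05 kPa^-2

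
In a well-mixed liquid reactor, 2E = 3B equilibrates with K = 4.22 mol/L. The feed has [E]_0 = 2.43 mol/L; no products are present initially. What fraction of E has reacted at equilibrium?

X = 0.503

Let X = conversion of E; extent ξ = 2.43X/2 mol/L.
Concentrations: [E] = 2.43 − 2.43X; [B] = 3.65X.
K = [B]^3 / ([E]^2).
Solving K = 4.22 for X ∈ (0,1): X = 0.503.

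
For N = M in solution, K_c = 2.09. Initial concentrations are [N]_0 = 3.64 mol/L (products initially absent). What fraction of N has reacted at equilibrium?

Let X = conversion of N; extent ξ = 3.64·X mol/L.
Concentrations: [N] = 3.64 − 3.64X; [M] = 3.64X.
K_c = [M] / ([N]).
Solving K_c = 2.09 for X ∈ (0,1): X = 0.676.

X = 0.676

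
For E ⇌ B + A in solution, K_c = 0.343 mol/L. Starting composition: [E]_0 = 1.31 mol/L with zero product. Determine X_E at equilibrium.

Let X = conversion of E; extent ξ = 1.31·X mol/L.
Concentrations: [E] = 1.31 − 1.31X; [B] = 1.31X; [A] = 1.31X.
K_c = [B] [A] / ([E]).
This equals 0.343 at X = 0.397 (the root in 0 < X < 1).

X = 0.397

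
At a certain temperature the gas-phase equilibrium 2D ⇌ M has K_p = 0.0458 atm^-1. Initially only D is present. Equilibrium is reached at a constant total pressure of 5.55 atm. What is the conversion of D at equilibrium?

Take 1 mol D as basis and let X be its fractional conversion, so ξ = 0.5X.
At extent ξ: n_D = 1 − X; n_M = 0.5X.
Total moles n_T = 1 − 0.5X.
Mole fractions y_i = n_i/n_T; K_p = p_M / (p_D^2) with p_i = y_i·P.
Equating to 0.0458 atm^-1 and solving on 0 < X < 1: X = 0.296.

X = 0.296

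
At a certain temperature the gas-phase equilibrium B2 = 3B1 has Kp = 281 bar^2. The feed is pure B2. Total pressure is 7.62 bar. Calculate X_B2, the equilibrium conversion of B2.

X = 0.683

Take 1 mol B2 as basis and let X be its fractional conversion, so ξ = X.
Moles: n_B2 = 1 − X; n_B1 = 3X.
Summing: n_T = 1 + 2X.
y_i = n_i/n_T, p_i = y_i·P. Kp = p_B1^3 / (p_B2).
Setting this equal to 281 bar^2 and taking the physical root (0 < X < 1) gives X = 0.683.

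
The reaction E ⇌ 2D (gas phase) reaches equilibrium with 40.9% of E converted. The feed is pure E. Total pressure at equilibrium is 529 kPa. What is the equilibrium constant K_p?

K_p = 425 kPa

Take 1 mol E as basis and let X be its fractional conversion, so ξ = X.
Mole table: n_E = 1 − X; n_D = 2X.
n_T = Σnᵢ = 1 + X.
At X = 0.409: n_E = 0.591, n_D = 0.818, n_T = 1.41.
p_i = (n_i/n_T)·P. K_p = p_D^2 / (p_E) = 425 kPa.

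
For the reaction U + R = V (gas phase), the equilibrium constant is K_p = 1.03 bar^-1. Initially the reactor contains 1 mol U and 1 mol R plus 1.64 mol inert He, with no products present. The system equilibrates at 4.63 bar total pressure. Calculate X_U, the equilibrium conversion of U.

Let X = conversion of U (basis 1 mol U); extent of reaction ξ = X.
Species balance: n_U = 1 − X; n_R = 1 − X; n_V = X; n_I = 1.64 (inert).
Summing: n_T = 3.64 − X.
With p_i = (n_i/n_T)P, K_p = p_V / (p_U p_R).
This yields a degree-2 equation in X; solving on (0,1), X = 0.451.

X = 0.451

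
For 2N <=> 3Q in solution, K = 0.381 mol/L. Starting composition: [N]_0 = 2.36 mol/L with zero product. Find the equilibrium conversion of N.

X = 0.289

Let X = conversion of N; extent ξ = 2.36X/2 mol/L.
Concentrations: [N] = 2.36 − 2.36X; [Q] = 3.54X.
K = [Q]^3 / ([N]^2).
Equating to 0.381 mol/L: the physical root is X = 0.289.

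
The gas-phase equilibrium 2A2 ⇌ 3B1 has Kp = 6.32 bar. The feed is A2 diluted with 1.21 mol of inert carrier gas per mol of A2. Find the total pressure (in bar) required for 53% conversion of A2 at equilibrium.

P = 6.88 bar

Basis: 1 mol A2 initially; let X = conversion of A2. Extent ξ = 0.5X.
At extent ξ: n_A2 = 1 − X; n_B1 = 1.5X; n_I = 1.21 (inert).
Total moles n_T = 2.21 + 0.5X.
Kp = p_B1^3 / (p_A2^2) with p_i = (n_i/n_T)·P.
At X = 0.53: the mole-fraction product g(X) = Π y_i^ν_i = 0.919. Since Kp = g(X)·P^{1}, P = (Kp/g)^(1/1) = (6.32/0.919)^(1/1) = 6.88 bar.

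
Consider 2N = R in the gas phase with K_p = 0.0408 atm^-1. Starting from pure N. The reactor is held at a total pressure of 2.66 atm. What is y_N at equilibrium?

y_N = 0.910

Take 1 mol N as basis and let X be its fractional conversion, so ξ = 0.5X.
Moles: n_N = 1 − X; n_R = 0.5X.
n_T = Σnᵢ = 1 − 0.5X.
With p_i = (n_i/n_T)P, K_p = p_R / (p_N^2).
Setting this equal to 0.0408 atm^-1 and taking the physical root (0 < X < 1) gives X = 0.165.
Then n_N = 0.835, n_T = 0.918, so y_N = 0.910.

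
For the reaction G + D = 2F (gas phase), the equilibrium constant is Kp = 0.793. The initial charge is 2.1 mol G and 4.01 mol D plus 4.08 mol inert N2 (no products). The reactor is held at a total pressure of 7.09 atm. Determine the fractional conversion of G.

Let X = conversion of G (basis 2.1 mol G); extent of reaction ξ = 2.1X.
Mole table: n_G = 2.1 − 2.1X; n_D = 4.01 − 2.1X; n_F = 4.2X; n_I = 4.08 (inert).
Total moles n_T = 10.2 (Δν = 0, constant).
Mole fractions y_i = n_i/n_T; Kp = p_F^2 / (p_G p_D) with p_i = y_i·P.
Equating to 0.793 and solving on 0 < X < 1: X = 0.416.

X = 0.416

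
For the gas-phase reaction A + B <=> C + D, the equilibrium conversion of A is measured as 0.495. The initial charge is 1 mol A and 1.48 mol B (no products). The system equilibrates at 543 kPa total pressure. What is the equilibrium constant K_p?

Basis: 1 mol A initially; let X = conversion of A. Extent ξ = X.
Species balance: n_A = 1 − X; n_B = 1.48 − X; n_C = X; n_D = X.
n_T stays at 2.48 (no change in mole number).
At X = 0.495: n_A = 0.505, n_B = 0.985, n_C = 0.495, n_D = 0.495, n_T = 2.48.
p_i = (n_i/n_T)·P. K_p = p_C p_D / (p_A p_B) = 0.493.

K_p = 0.493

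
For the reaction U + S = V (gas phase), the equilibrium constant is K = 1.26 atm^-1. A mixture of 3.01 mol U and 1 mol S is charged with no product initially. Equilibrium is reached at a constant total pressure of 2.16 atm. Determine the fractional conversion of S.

Take 1 mol S as basis and let X be its fractional conversion, so ξ = X.
Species balance: n_U = 3.01 − X; n_S = 1 − X; n_V = X.
n_T = Σnᵢ = 4.01 − X.
With p_i = (n_i/n_T)P, K = p_V / (p_U p_S).
This yields a degree-2 equation in X; solving on (0,1), X = 0.656.

X = 0.656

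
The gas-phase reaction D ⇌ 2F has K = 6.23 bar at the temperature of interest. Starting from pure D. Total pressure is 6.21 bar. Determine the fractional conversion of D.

Take 1 mol D as basis and let X be its fractional conversion, so ξ = X.
Moles: n_D = 1 − X; n_F = 2X.
Summing: n_T = 1 + X.
Mole fractions y_i = n_i/n_T; K = p_F^2 / (p_D) with p_i = y_i·P.
Equating to 6.23 bar and solving on 0 < X < 1: X = 0.448.

X = 0.448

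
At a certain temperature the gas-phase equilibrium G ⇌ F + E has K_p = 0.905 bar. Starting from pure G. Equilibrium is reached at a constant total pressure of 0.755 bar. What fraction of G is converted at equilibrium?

X = 0.738

Basis: 1 mol G initially; let X = conversion of G. Extent ξ = X.
Mole table: n_G = 1 − X; n_F = X; n_E = X.
n_T = Σnᵢ = 1 + X.
y_i = n_i/n_T, p_i = y_i·P. K_p = p_F p_E / (p_G).
Equating to 0.905 bar and solving on 0 < X < 1: X = 0.738.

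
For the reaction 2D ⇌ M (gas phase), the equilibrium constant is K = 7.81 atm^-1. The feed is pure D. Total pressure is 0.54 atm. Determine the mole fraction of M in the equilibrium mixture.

y_M = 0.617

Basis: 1 mol D initially; let X = conversion of D. Extent ξ = 0.5X.
Moles: n_D = 1 − X; n_M = 0.5X.
n_T = Σnᵢ = 1 − 0.5X.
Mole fractions y_i = n_i/n_T; K = p_M / (p_D^2) with p_i = y_i·P.
This yields a degree-2 equation in X; solving on (0,1), X = 0.763.
Then n_M = 0.382, n_T = 0.618, so y_M = 0.617.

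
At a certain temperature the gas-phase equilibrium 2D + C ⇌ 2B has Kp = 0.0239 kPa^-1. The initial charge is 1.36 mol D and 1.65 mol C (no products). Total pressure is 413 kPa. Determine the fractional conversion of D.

Basis: 1.36 mol D initially; let X = conversion of D. Extent ξ = 0.68X.
Moles: n_D = 1.36 − 1.36X; n_C = 1.65 − 0.68X; n_B = 1.36X.
Total moles n_T = 3.01 − 0.68X.
y_i = n_i/n_T, p_i = y_i·P. Kp = p_B^2 / (p_D^2 p_C).
Setting this equal to 0.0239 kPa^-1 and taking the physical root (0 < X < 1) gives X = 0.682.

X = 0.682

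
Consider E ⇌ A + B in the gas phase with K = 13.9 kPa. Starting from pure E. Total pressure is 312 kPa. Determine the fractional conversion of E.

Let X = conversion of E (basis 1 mol E); extent of reaction ξ = X.
Moles: n_E = 1 − X; n_A = X; n_B = X.
Summing: n_T = 1 + X.
y_i = n_i/n_T, p_i = y_i·P. K = p_A p_B / (p_E).
This yields a degree-2 equation in X; solving on (0,1), X = 0.207.

X = 0.207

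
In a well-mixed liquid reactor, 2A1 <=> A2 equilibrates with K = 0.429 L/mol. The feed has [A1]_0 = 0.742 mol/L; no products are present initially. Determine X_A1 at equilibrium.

X = 0.306

Let X = conversion of A1; extent ξ = 0.742X/2 mol/L.
Concentrations: [A1] = 0.742 − 0.742X; [A2] = 0.371X.
K = [A2] / ([A1]^2).
Setting equal to 0.429 and solving for X on (0,1) gives X = 0.306.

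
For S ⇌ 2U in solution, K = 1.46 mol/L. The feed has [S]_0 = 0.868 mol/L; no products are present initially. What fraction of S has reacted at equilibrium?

Let X = conversion of S; extent ξ = 0.868·X mol/L.
Concentrations: [S] = 0.868 − 0.868X; [U] = 1.74X.
K = [U]^2 / ([S]).
This equals 1.46 at X = 0.471 (the root in 0 < X < 1).

X = 0.471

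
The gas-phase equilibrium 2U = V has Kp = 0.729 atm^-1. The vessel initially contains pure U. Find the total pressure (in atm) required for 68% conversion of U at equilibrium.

P = 3.01 atm

Basis: 1 mol U initially; let X = conversion of U. Extent ξ = 0.5X.
At extent ξ: n_U = 1 − X; n_V = 0.5X.
Summing: n_T = 1 − 0.5X.
Kp = p_V / (p_U^2) with p_i = (n_i/n_T)·P.
At X = 0.68: the mole-fraction product g(X) = Π y_i^ν_i = 2.191. Since Kp = g(X)·P^{-1}, P = (g/Kp)^(1/1) = (2.191/0.729)^(1/1) = 3.01 atm.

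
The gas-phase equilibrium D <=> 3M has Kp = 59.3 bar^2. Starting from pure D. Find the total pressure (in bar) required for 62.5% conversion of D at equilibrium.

Let X = conversion of D (basis 1 mol D); extent of reaction ξ = X.
Species balance: n_D = 1 − X; n_M = 3X.
n_T = Σnᵢ = 1 + 2X.
Kp = p_M^3 / (p_D) with p_i = (n_i/n_T)·P.
At X = 0.625: the mole-fraction product g(X) = Π y_i^ν_i = 3.472. Since Kp = g(X)·P^{2}, P = (Kp/g)^(1/2) = (59.3/3.472)^(1/2) = 4.13 bar.

P = 4.13 bar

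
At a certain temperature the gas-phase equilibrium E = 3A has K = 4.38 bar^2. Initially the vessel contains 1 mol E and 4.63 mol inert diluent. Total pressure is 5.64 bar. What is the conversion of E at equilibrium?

Let X = conversion of E (basis 1 mol E); extent of reaction ξ = X.
Moles: n_E = 1 − X; n_A = 3X; n_I = 4.63 (inert).
Total moles n_T = 5.63 + 2X.
With p_i = (n_i/n_T)P, K = p_A^3 / (p_E).
Equating to 4.38 bar^2 and solving on 0 < X < 1: X = 0.485.

X = 0.485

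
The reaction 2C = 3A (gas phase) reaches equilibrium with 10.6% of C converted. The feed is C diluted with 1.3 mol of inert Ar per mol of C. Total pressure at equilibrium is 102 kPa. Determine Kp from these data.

Kp = 0.218 kPa

Take 1 mol C as basis and let X be its fractional conversion, so ξ = 0.5X.
At extent ξ: n_C = 1 − X; n_A = 1.5X; n_I = 1.3 (inert).
n_T = Σnᵢ = 2.3 + 0.5X.
At X = 0.106: n_C = 0.894, n_A = 0.159, n_T = 2.35.
p_i = (n_i/n_T)·P. Kp = p_A^3 / (p_C^2) = 0.218 kPa.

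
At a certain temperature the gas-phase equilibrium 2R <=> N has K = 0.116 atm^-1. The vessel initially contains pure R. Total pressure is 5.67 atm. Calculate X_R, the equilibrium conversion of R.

X = 0.475

Basis: 1 mol R initially; let X = conversion of R. Extent ξ = 0.5X.
At extent ξ: n_R = 1 − X; n_N = 0.5X.
Total moles n_T = 1 − 0.5X.
y_i = n_i/n_T, p_i = y_i·P. K = p_N / (p_R^2).
Setting this equal to 0.116 atm^-1 and taking the physical root (0 < X < 1) gives X = 0.475.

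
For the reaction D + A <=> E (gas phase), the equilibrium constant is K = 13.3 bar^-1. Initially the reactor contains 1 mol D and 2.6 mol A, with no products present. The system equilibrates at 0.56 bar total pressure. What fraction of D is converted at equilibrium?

X = 0.826

Let X = conversion of D (basis 1 mol D); extent of reaction ξ = X.
Species balance: n_D = 1 − X; n_A = 2.6 − X; n_E = X.
Summing: n_T = 3.6 − X.
With p_i = (n_i/n_T)P, K = p_E / (p_D p_A).
Equating to 13.3 bar^-1 and solving on 0 < X < 1: X = 0.826.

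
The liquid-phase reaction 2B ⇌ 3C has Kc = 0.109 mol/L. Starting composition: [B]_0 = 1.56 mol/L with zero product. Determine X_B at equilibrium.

Let X = conversion of B; extent ξ = 1.56X/2 mol/L.
Concentrations: [B] = 1.56 − 1.56X; [C] = 2.34X.
Kc = [C]^3 / ([B]^2).
Setting equal to 0.109 and solving for X on (0,1) gives X = 0.231.

X = 0.231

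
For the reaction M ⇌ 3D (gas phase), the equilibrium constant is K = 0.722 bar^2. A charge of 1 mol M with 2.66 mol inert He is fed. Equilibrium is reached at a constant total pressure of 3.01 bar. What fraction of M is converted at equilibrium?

Basis: 1 mol M initially; let X = conversion of M. Extent ξ = X.
Mole table: n_M = 1 − X; n_D = 3X; n_I = 2.66 (inert).
n_T = Σnᵢ = 3.66 + 2X.
Mole fractions y_i = n_i/n_T; K = p_D^3 / (p_M) with p_i = y_i·P.
Setting this equal to 0.722 bar^2 and taking the physical root (0 < X < 1) gives X = 0.333.

X = 0.333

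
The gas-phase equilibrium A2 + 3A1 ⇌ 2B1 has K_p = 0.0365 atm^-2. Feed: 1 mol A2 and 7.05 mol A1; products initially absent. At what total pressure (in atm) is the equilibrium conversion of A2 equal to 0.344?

P = 2.22 atm

Basis: 1 mol A2 initially; let X = conversion of A2. Extent ξ = X.
Species balance: n_A2 = 1 − X; n_A1 = 7.05 − 3X; n_B1 = 2X.
Summing: n_T = 8.05 − 2X.
K_p = p_B1^2 / (p_A2 p_A1^3) with p_i = (n_i/n_T)·P.
At X = 0.344: the mole-fraction product g(X) = Π y_i^ν_i = 0.1794. Since K_p = g(X)·P^{-2}, P = (g/K_p)^(1/2) = (0.1794/0.0365)^(1/2) = 2.22 atm.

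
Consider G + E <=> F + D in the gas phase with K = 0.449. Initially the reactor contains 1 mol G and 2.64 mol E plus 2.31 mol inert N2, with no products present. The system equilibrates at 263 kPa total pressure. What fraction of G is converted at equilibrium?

X = 0.603

Take 1 mol G as basis and let X be its fractional conversion, so ξ = X.
Species balance: n_G = 1 − X; n_E = 2.64 − X; n_F = X; n_D = X; n_I = 2.31 (inert).
Total moles n_T = 5.95 (Δν = 0, constant).
y_i = n_i/n_T, p_i = y_i·P. K = p_F p_D / (p_G p_E).
Equating to 0.449 and solving on 0 < X < 1: X = 0.603.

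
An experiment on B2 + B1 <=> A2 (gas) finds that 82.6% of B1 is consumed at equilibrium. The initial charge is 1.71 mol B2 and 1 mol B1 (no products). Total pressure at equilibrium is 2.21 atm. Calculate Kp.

Basis: 1 mol B1 initially; let X = conversion of B1. Extent ξ = X.
Mole table: n_B2 = 1.71 − X; n_B1 = 1 − X; n_A2 = X.
n_T = Σnᵢ = 2.71 − X.
At X = 0.826: n_B2 = 0.884, n_B1 = 0.174, n_A2 = 0.826, n_T = 1.88.
p_i = (n_i/n_T)·P. Kp = p_A2 / (p_B2 p_B1) = 4.58 atm^-1.

Kp = 4.58 atm^-1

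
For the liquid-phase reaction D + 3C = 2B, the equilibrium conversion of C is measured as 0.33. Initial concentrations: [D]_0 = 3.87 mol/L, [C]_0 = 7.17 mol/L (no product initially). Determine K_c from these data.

K_c = 0.00728 (mol/L)^-2

Let X = conversion of C.
Concentrations: [D] = 3.87 − 2.39X; [C] = 7.17 − 7.17X; [B] = 4.78X.
At X = 0.33: [D] = 3.08, [C] = 4.8, [B] = 1.58.
K_c = [B]^2 / ([D] [C]^3) = 0.00728 (mol/L)^-2.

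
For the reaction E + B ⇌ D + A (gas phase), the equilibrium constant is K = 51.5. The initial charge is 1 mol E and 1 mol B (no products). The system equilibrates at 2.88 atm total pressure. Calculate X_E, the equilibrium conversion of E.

X = 0.878

Basis: 1 mol E initially; let X = conversion of E. Extent ξ = X.
Mole table: n_E = 1 − X; n_B = 1 − X; n_D = X; n_A = X.
n_T stays at 2 (no change in mole number).
y_i = n_i/n_T, p_i = y_i·P. K = p_D p_A / (p_E p_B).
This yields a degree-2 equation in X; solving on (0,1), X = 0.878.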